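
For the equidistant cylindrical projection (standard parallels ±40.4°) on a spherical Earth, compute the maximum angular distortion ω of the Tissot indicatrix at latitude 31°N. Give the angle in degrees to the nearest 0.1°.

The equidistant cylindrical projection with φ₀ = 40.4° has h = 1 (meridians true) and k = cos φ₀ / cos φ along parallels.
At 31°: h = 1.000, k = 0.8884; principal scales a = 1.000, b = 0.8884.
sin(ω/2) = (a − b)/(a + b) = 0.1116/1.888 = 0.05908, so ω = 2 arcsin(0.05908) ≈ 6.8°.

6.8°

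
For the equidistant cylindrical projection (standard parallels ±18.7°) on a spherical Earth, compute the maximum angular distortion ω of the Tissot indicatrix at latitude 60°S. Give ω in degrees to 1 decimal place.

With standard parallel φ₀ = 18.7°, the equirectangular projection gives x = Rλ cos φ₀, y = Rφ, so h = 1 and k = cos 18.7° / cos φ.
At 60°: h = 1.000, k = 1.894; principal scales a = 1.894, b = 1.000.
sin(ω/2) = (a − b)/(a + b) = 0.8944/2.894 = 0.3090, so ω = 2 arcsin(0.3090) ≈ 36.0°.

36.0°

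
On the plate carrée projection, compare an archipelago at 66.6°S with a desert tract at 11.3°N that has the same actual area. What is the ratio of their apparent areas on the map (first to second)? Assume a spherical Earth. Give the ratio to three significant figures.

Plate carrée maps x = Rλ, y = Rφ. The meridian scale is h = 1 and the parallel scale is k = 1/cos φ = sec φ.
Areal scale at 66.6°: h·k = 1.000 × 2.518 = 2.518.
Areal scale at 11.3°: h·k = 1.000 × 1.020 = 1.020.
Ratio = 2.518/1.020 ≈ 2.47.

2.47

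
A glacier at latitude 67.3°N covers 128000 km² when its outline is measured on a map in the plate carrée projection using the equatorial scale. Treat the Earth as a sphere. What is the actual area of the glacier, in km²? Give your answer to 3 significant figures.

In the plate carrée (x = Rλ, y = Rφ), meridians are true-scale (h = 1) and parallels are stretched by k = sec φ.
Areal scale = h·k = 1 × sec φ; at 67.3°, h = 1.000, k = 2.591, so h·k = 2.591.
True area = apparent / (areal scale) = 128000 / 2.591 ≈ 49400 km².

49400 km²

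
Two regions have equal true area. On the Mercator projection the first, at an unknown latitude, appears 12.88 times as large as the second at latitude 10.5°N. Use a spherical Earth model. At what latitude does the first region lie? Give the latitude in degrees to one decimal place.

On Mercator, (apparent₁)/(apparent₂) = sec²φ₁ / sec²φ₂ when true areas are equal.
cos²φ₂ / cos²φ₁ = 12.88  ⇒  cos φ₁ = cos 10.5° / √12.88 = 0.9833/3.589 = 0.2740.
φ₁ = arccos(0.2740) ≈ 74.1°.

74.1°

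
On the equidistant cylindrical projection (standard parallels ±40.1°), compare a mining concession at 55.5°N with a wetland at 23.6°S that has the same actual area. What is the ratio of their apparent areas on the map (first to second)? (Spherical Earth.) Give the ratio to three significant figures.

With standard parallel φ₀ = 40.1°, the equirectangular projection gives x = Rλ cos φ₀, y = Rφ, so h = 1 and k = cos 40.1° / cos φ.
Areal scale at 55.5°: h·k = 1.000 × 1.350 = 1.350.
Areal scale at 23.6°: h·k = 1.000 × 0.8347 = 0.8347.
Ratio = 1.350/0.8347 ≈ 1.62.

1.62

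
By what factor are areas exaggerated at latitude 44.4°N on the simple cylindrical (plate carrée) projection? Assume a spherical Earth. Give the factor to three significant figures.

1.40

Plate carrée maps x = Rλ, y = Rφ. The meridian scale is h = 1 and the parallel scale is k = 1/cos φ = sec φ.
Areal scale = h·k = 1 × sec φ; at 44.4°, h = 1.000, k = 1.400, so h·k = 1.400.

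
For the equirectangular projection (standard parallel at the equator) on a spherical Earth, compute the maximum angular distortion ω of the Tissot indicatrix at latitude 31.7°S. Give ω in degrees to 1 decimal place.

Plate carrée maps x = Rλ, y = Rφ. The meridian scale is h = 1 and the parallel scale is k = 1/cos φ = sec φ.
At 31.7°: h = 1.000, k = 1.175; principal scales a = 1.175, b = 1.000.
sin(ω/2) = (a − b)/(a + b) = 0.1753/2.175 = 0.08061, so ω = 2 arcsin(0.08061) ≈ 9.2°.

9.2°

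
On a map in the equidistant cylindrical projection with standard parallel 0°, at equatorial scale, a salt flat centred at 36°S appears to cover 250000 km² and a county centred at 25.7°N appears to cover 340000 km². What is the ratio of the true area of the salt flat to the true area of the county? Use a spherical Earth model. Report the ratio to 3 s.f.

On the plate carrée, areal scale = h·k = 1 × sec φ, so true area = apparent × cos φ.
True area of salt flat: 250000 × cos(36°) = 250000 × 0.8090 = 202300 km².
True area of county: 340000 × cos(25.7°) = 340000 × 0.9011 = 306400 km².
Ratio = 202300 / 306400 ≈ 0.660.

0.660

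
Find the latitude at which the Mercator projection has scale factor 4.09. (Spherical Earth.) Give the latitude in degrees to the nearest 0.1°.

Mercator scale is k = sec φ = 1/cos φ.
1/cos φ = 4.09  ⇒  cos φ = 0.2445  ⇒  φ = arccos(0.2445) ≈ 75.8°.

75.8°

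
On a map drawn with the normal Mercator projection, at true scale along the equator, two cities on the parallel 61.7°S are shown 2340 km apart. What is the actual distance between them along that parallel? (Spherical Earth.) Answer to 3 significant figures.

Mercator is conformal, so the point scale is isotropic: h = k = sec φ = 1/cos φ.
Along the parallel at 61.7°, map distances are exaggerated by k = sec 61.7° = 2.109.
True distance = 2340 / 2.109 = 2340 × cos 61.7° ≈ 1110 km.

1110 km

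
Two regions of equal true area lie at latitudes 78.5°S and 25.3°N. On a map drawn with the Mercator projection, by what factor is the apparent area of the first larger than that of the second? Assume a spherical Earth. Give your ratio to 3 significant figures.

20.6

Mercator areal scale is sec²φ.
At 78.5°: sec²(78.5°) = 1/0.1994² = 25.16.
At 25.3°: sec²(25.3°) = 1/0.9041² = 1.223.
Ratio = 25.16/1.223 = cos²(25.3°)/cos²(78.5°) ≈ 20.6.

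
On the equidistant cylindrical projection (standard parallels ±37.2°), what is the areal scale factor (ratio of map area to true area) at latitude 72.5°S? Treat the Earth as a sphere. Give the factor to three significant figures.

2.65

With standard parallel φ₀ = 37.2°, the equirectangular projection gives x = Rλ cos φ₀, y = Rφ, so h = 1 and k = cos 37.2° / cos φ.
Areal scale = h·k = 1 × cos φ₀ / cos φ; at 72.5°, h = 1.000, k = 2.649, so h·k = 2.649.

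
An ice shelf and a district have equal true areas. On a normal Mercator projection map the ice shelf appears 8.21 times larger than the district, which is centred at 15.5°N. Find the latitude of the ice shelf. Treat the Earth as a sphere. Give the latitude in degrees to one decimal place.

70.3°

On Mercator, (apparent₁)/(apparent₂) = sec²φ₁ / sec²φ₂ when true areas are equal.
cos²φ₂ / cos²φ₁ = 8.21  ⇒  cos φ₁ = cos 15.5° / √8.21 = 0.9636/2.865 = 0.3363.
φ₁ = arccos(0.3363) ≈ 70.3°.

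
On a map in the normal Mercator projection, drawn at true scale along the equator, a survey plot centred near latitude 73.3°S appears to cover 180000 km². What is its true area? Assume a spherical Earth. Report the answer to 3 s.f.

For Mercator, h = k = sec φ (a conformal cylindrical projection has a single point scale, 1/cos φ).
Areal scale = k² = sec²φ = 1/cos²(73.3°) = 1/0.2874² = 12.11.
True area = apparent / (areal scale) = 180000 / 12.11 ≈ 14900 km².

14900 km²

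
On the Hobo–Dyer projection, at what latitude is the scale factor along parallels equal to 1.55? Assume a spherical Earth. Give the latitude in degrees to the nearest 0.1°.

Hobo–Dyer is a cylindrical equal-area projection with standard parallels at ±37.5°. For cylindrical equal-area with standard parallel φ₀, h = cos φ / cos φ₀ and k = cos φ₀ / cos φ, so h·k = 1.
k = cos φ₀ / cos φ = 1.55  ⇒  cos φ = cos 37.5° / 1.55 = 0.5118.
φ = arccos(0.5118) ≈ 59.2°.

59.2°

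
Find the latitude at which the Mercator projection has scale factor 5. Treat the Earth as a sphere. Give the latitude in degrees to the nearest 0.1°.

78.5°

Mercator scale is k = sec φ = 1/cos φ.
1/cos φ = 5  ⇒  cos φ = 0.2000  ⇒  φ = arccos(0.2000) ≈ 78.5°.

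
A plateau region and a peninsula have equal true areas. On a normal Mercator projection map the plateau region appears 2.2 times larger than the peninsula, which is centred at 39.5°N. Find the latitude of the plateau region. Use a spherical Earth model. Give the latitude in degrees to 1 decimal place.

58.7°

On Mercator, (apparent₁)/(apparent₂) = sec²φ₁ / sec²φ₂ when true areas are equal.
cos²φ₂ / cos²φ₁ = 2.2  ⇒  cos φ₁ = cos 39.5° / √2.2 = 0.7716/1.483 = 0.5202.
φ₁ = arccos(0.5202) ≈ 58.7°.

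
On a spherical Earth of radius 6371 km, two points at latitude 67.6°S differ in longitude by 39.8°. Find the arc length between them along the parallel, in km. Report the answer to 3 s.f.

Arc length along a parallel = R cos φ · Δλ (with Δλ in radians).
= 6371 × cos 67.6° × (39.8° × π/180) = 6371 × 0.3811 × 0.6946 ≈ 1690 km.

1690 km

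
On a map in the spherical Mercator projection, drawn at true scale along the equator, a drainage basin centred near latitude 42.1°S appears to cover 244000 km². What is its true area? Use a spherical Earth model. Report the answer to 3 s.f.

134000 km²

For Mercator, h = k = sec φ (a conformal cylindrical projection has a single point scale, 1/cos φ).
Areal scale = k² = sec²φ = 1/cos²(42.1°) = 1/0.7420² = 1.816.
True area = apparent / (areal scale) = 244000 / 1.816 ≈ 134000 km².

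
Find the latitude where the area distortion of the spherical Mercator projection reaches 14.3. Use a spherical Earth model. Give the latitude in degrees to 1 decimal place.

74.7°

Mercator areal scale is sec²φ.
sec²φ = 14.3  ⇒  cos²φ = 0.06993  ⇒  cos φ = 0.2644.
φ = arccos(0.2644) ≈ 74.7°.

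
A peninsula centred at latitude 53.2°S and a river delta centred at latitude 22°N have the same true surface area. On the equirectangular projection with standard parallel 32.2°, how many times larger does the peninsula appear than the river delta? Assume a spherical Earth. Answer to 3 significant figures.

1.55

With standard parallel φ₀ = 32.2°, the equirectangular projection gives x = Rλ cos φ₀, y = Rφ, so h = 1 and k = cos 32.2° / cos φ.
Areal scale at 53.2°: h·k = 1.000 × 1.413 = 1.413.
Areal scale at 22°: h·k = 1.000 × 0.9126 = 0.9126.
Ratio = 1.413/0.9126 ≈ 1.55.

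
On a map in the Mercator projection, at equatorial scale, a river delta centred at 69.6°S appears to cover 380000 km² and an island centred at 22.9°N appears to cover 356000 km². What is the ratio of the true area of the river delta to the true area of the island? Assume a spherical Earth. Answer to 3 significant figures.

On Mercator the areal scale is sec²φ, so true area = apparent × cos²φ.
True area of river delta: 380000 × cos²(69.6°) = 380000 × 0.1215 = 46170 km².
True area of island: 356000 × cos²(22.9°) = 356000 × 0.8486 = 302100 km².
Ratio = 46170 / 302100 ≈ 0.153.

0.153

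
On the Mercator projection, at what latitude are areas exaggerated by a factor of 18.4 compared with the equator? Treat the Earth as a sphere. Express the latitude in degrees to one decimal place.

Mercator areal scale is sec²φ.
sec²φ = 18.4  ⇒  cos²φ = 0.05435  ⇒  cos φ = 0.2331.
φ = arccos(0.2331) ≈ 76.5°.

76.5°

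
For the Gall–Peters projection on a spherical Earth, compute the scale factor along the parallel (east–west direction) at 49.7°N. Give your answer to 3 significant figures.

1.09

Gall–Peters is a cylindrical equal-area projection with standard parallels at ±45°. Cylindrical equal-area (φ₀ = 45°): h = cos φ / cos 45° along meridians, k = cos 45° / cos φ along parallels; h·k = 1.
k = cos 45° / cos 49.7° = 0.7071/0.6468 = 1.093.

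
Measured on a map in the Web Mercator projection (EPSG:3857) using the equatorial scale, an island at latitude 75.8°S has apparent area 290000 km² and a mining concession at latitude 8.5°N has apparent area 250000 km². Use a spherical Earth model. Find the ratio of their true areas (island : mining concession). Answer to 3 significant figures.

0.0714

On Mercator the areal scale is sec²φ, so true area = apparent × cos²φ.
True area of island: 290000 × cos²(75.8°) = 290000 × 0.06018 = 17450 km².
True area of mining concession: 250000 × cos²(8.5°) = 250000 × 0.9782 = 244500 km².
Ratio = 17450 / 244500 ≈ 0.0714.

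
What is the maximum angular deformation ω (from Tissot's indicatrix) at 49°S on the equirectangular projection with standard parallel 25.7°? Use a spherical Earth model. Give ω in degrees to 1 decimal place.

In the equirectangular projection with standard parallel φ₀ = 25.7° (x = Rλ cos φ₀, y = Rφ), meridians are true-scale (h = 1) and the parallel scale is k = cos φ₀ / cos φ.
At 49°: h = 1.000, k = 1.373; principal scales a = 1.373, b = 1.000.
sin(ω/2) = (a − b)/(a + b) = 0.3735/2.373 = 0.1574, so ω = 2 arcsin(0.1574) ≈ 18.1°.

18.1°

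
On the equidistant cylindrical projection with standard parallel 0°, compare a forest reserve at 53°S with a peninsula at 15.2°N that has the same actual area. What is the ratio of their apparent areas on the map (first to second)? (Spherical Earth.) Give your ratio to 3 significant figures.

Plate carrée maps x = Rλ, y = Rφ. The meridian scale is h = 1 and the parallel scale is k = 1/cos φ = sec φ.
Areal scale at 53°: h·k = 1.000 × 1.662 = 1.662.
Areal scale at 15.2°: h·k = 1.000 × 1.036 = 1.036.
Ratio = 1.662/1.036 ≈ 1.60.

1.60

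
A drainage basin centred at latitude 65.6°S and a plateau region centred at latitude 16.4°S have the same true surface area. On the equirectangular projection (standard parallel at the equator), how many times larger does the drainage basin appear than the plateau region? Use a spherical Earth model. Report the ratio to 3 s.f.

Plate carrée maps x = Rλ, y = Rφ. The meridian scale is h = 1 and the parallel scale is k = 1/cos φ = sec φ.
Areal scale at 65.6°: h·k = 1.000 × 2.421 = 2.421.
Areal scale at 16.4°: h·k = 1.000 × 1.042 = 1.042.
Ratio = 2.421/1.042 ≈ 2.32.

2.32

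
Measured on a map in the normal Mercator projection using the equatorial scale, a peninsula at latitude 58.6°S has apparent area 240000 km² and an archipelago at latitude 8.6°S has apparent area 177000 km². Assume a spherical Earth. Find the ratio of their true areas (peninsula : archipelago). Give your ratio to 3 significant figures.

Mercator's areal exaggeration is sec²φ; hence true area = (apparent area) · cos²φ.
True area of peninsula: 240000 × cos²(58.6°) = 240000 × 0.2715 = 65150 km².
True area of archipelago: 177000 × cos²(8.6°) = 177000 × 0.9776 = 173000 km².
Ratio = 65150 / 173000 ≈ 0.376.

0.376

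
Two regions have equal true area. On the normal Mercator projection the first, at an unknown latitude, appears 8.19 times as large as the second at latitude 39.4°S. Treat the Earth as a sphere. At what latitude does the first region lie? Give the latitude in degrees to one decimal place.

74.3°

Mercator areal scale is sec²φ, so apparent-area ratio = sec²φ₁ / sec²φ₂ = cos²φ₂ / cos²φ₁.
cos²φ₂ / cos²φ₁ = 8.19  ⇒  cos φ₁ = cos 39.4° / √8.19 = 0.7727/2.862 = 0.2700.
φ₁ = arccos(0.2700) ≈ 74.3°.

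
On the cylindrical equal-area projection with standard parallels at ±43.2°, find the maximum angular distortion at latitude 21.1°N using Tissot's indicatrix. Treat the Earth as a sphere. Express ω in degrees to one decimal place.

28.0°

Cylindrical equal-area (φ₀ = 43.2°): h = cos φ / cos 43.2° along meridians, k = cos 43.2° / cos φ along parallels; h·k = 1.
At 21.1°: h = 1.280, k = 0.7814; principal scales a = 1.280, b = 0.7814.
sin(ω/2) = (a − b)/(a + b) = 0.4985/2.061 = 0.2418, so ω = 2 arcsin(0.2418) ≈ 28.0°.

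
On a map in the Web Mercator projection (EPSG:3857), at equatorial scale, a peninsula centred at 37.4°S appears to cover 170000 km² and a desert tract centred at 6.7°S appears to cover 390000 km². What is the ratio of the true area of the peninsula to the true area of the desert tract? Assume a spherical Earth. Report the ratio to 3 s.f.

0.279

Mercator's areal exaggeration is sec²φ; hence true area = (apparent area) · cos²φ.
True area of peninsula: 170000 × cos²(37.4°) = 170000 × 0.6311 = 107300 km².
True area of desert tract: 390000 × cos²(6.7°) = 390000 × 0.9864 = 384700 km².
Ratio = 107300 / 384700 ≈ 0.279.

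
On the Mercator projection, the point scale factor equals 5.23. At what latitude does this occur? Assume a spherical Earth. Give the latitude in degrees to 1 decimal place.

79.0°

Mercator scale is k = sec φ = 1/cos φ.
1/cos φ = 5.23  ⇒  cos φ = 0.1912  ⇒  φ = arccos(0.1912) ≈ 79.0°.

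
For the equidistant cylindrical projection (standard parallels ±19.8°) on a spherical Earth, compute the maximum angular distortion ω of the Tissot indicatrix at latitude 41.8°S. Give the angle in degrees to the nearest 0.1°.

The equidistant cylindrical projection with φ₀ = 19.8° has h = 1 (meridians true) and k = cos φ₀ / cos φ along parallels.
At 41.8°: h = 1.000, k = 1.262; principal scales a = 1.262, b = 1.000.
sin(ω/2) = (a − b)/(a + b) = 0.2621/2.262 = 0.1159, so ω = 2 arcsin(0.1159) ≈ 13.3°.

13.3°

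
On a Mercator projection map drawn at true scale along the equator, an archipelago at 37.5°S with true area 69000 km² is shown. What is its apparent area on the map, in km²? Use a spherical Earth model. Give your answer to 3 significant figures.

Mercator is conformal, so the point scale is isotropic: h = k = sec φ = 1/cos φ.
Areal scale = k² = sec²φ = 1/cos²(37.5°) = 1/0.7934² = 1.589.
Apparent area = 69000 × 1.589 ≈ 110000 km².

110000 km²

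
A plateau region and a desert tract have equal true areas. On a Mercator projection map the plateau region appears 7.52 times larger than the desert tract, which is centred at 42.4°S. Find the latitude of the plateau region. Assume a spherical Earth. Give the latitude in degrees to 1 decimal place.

On Mercator, (apparent₁)/(apparent₂) = sec²φ₁ / sec²φ₂ when true areas are equal.
cos²φ₂ / cos²φ₁ = 7.52  ⇒  cos φ₁ = cos 42.4° / √7.52 = 0.7385/2.742 = 0.2693.
φ₁ = arccos(0.2693) ≈ 74.4°.

74.4°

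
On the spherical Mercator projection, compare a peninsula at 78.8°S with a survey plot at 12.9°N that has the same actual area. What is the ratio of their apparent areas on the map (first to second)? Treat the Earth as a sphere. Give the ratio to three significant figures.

25.2

On Mercator, area is exaggerated by sec²φ = 1/cos²φ.
At 78.8°: sec²(78.8°) = 1/0.1942² = 26.51.
At 12.9°: sec²(12.9°) = 1/0.9748² = 1.052.
Ratio = 26.51/1.052 = cos²(12.9°)/cos²(78.8°) ≈ 25.2.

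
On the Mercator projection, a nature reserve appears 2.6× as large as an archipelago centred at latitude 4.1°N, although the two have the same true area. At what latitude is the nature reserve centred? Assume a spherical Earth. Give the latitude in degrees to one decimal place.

51.8°

Mercator areal scale is sec²φ, so apparent-area ratio = sec²φ₁ / sec²φ₂ = cos²φ₂ / cos²φ₁.
cos²φ₂ / cos²φ₁ = 2.6  ⇒  cos φ₁ = cos 4.1° / √2.6 = 0.9974/1.612 = 0.6186.
φ₁ = arccos(0.6186) ≈ 51.8°.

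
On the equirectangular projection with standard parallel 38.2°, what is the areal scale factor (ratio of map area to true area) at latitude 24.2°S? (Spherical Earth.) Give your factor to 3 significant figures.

0.862

In the equirectangular projection with standard parallel φ₀ = 38.2° (x = Rλ cos φ₀, y = Rφ), meridians are true-scale (h = 1) and the parallel scale is k = cos φ₀ / cos φ.
Areal scale = h·k = 1 × cos φ₀ / cos φ; at 24.2°, h = 1.000, k = 0.8616, so h·k = 0.8616.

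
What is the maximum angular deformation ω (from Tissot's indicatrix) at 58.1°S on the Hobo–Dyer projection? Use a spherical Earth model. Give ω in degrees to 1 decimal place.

The Hobo–Dyer projection is cylindrical equal-area with φ₀ = 37.5°. For cylindrical equal-area with standard parallel φ₀, h = cos φ / cos φ₀ and k = cos φ₀ / cos φ, so h·k = 1.
At 58.1°: h = 0.6661, k = 1.501; principal scales a = 1.501, b = 0.6661.
sin(ω/2) = (a − b)/(a + b) = 0.8352/2.167 = 0.3854, so ω = 2 arcsin(0.3854) ≈ 45.3°.

45.3°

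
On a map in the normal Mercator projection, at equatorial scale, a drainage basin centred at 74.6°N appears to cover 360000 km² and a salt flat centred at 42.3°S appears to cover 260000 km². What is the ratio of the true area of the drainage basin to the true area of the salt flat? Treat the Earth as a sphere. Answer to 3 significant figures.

Mercator's areal exaggeration is sec²φ; hence true area = (apparent area) · cos²φ.
True area of drainage basin: 360000 × cos²(74.6°) = 360000 × 0.07052 = 25390 km².
True area of salt flat: 260000 × cos²(42.3°) = 260000 × 0.5471 = 142200 km².
Ratio = 25390 / 142200 ≈ 0.178.

0.178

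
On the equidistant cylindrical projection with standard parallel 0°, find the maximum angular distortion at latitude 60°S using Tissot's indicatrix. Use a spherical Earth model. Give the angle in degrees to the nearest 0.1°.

For the equirectangular projection with φ₀ = 0 (plate carrée), h = 1 along meridians and k = sec φ along parallels.
At 60°: h = 1.000, k = 2.000; principal scales a = 2.000, b = 1.000.
sin(ω/2) = (a − b)/(a + b) = 1.0000/3.000 = 0.3333, so ω = 2 arcsin(0.3333) ≈ 38.9°.

38.9°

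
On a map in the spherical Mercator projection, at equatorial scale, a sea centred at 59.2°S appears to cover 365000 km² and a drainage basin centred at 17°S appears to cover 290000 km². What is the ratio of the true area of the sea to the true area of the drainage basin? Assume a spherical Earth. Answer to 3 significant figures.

Since Mercator area scale is 1/cos²φ, the true area equals the apparent area multiplied by cos²φ.
True area of sea: 365000 × cos²(59.2°) = 365000 × 0.2622 = 95700 km².
True area of drainage basin: 290000 × cos²(17°) = 290000 × 0.9145 = 265200 km².
Ratio = 95700 / 265200 ≈ 0.361.

0.361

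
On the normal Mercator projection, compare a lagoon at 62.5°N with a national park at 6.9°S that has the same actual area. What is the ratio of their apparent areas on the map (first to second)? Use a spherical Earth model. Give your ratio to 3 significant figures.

4.62

On Mercator, area is exaggerated by sec²φ = 1/cos²φ.
At 62.5°: sec²(62.5°) = 1/0.4617² = 4.690.
At 6.9°: sec²(6.9°) = 1/0.9928² = 1.015.
Ratio = 4.690/1.015 = cos²(6.9°)/cos²(62.5°) ≈ 4.62.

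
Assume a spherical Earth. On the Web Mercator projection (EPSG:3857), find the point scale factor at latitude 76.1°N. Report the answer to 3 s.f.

The Mercator projection is conformal; its linear scale factor is the same in every direction and equals sec φ = 1/cos φ.
k = 1/cos 76.1° = 1/0.2402 = 4.163.

4.16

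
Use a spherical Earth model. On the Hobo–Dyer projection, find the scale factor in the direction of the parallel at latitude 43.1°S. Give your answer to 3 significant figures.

1.09

Hobo–Dyer is a cylindrical equal-area projection with standard parallels at ±37.5°. For cylindrical equal-area with standard parallel φ₀, h = cos φ / cos φ₀ and k = cos φ₀ / cos φ, so h·k = 1.
k = cos 37.5° / cos 43.1° = 0.7934/0.7302 = 1.087.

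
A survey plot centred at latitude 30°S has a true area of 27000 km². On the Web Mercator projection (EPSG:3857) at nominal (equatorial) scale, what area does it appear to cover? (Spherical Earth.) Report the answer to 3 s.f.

36000 km²

Mercator is conformal, so the point scale is isotropic: h = k = sec φ = 1/cos φ.
Areal scale = k² = sec²φ = 1/cos²(30°) = 1/0.8660² = 1.333.
Apparent area = 27000 × 1.333 ≈ 36000 km².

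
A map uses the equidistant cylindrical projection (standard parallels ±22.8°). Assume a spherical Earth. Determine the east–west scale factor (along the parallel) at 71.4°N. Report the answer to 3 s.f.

The equidistant cylindrical projection with φ₀ = 22.8° has h = 1 (meridians true) and k = cos φ₀ / cos φ along parallels.
k = cos 22.8° / cos 71.4° = 0.9219/0.3190 = 2.890.

2.89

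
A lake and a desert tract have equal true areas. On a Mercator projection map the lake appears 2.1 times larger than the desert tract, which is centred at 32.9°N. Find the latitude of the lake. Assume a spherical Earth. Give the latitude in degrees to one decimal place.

54.6°

On Mercator, (apparent₁)/(apparent₂) = sec²φ₁ / sec²φ₂ when true areas are equal.
cos²φ₂ / cos²φ₁ = 2.1  ⇒  cos φ₁ = cos 32.9° / √2.1 = 0.8396/1.449 = 0.5794.
φ₁ = arccos(0.5794) ≈ 54.6°.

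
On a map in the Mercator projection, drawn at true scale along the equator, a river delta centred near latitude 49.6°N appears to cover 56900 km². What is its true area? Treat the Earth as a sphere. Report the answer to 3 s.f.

23900 km²

For Mercator, h = k = sec φ (a conformal cylindrical projection has a single point scale, 1/cos φ).
Areal scale = k² = sec²φ = 1/cos²(49.6°) = 1/0.6481² = 2.381.
True area = apparent / (areal scale) = 56900 / 2.381 ≈ 23900 km².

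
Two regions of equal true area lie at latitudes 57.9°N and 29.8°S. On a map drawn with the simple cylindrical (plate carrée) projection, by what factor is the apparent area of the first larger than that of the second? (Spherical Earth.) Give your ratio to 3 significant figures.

In the plate carrée (x = Rλ, y = Rφ), meridians are true-scale (h = 1) and parallels are stretched by k = sec φ.
Areal scale at 57.9°: h·k = 1.000 × 1.882 = 1.882.
Areal scale at 29.8°: h·k = 1.000 × 1.152 = 1.152.
Ratio = 1.882/1.152 ≈ 1.63.

1.63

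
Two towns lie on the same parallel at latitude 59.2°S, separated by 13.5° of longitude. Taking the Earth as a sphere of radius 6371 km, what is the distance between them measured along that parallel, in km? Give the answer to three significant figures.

Arc length along a parallel = R cos φ · Δλ (with Δλ in radians).
= 6371 × cos 59.2° × (13.5° × π/180) = 6371 × 0.5120 × 0.2356 ≈ 769 km.

769 km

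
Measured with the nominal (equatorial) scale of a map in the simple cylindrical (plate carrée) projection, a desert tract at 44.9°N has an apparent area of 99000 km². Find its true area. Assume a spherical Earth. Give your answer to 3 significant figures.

In the plate carrée (x = Rλ, y = Rφ), meridians are true-scale (h = 1) and parallels are stretched by k = sec φ.
Areal scale = h·k = 1 × sec φ; at 44.9°, h = 1.000, k = 1.412, so h·k = 1.412.
True area = apparent / (areal scale) = 99000 / 1.412 ≈ 70100 km².

70100 km²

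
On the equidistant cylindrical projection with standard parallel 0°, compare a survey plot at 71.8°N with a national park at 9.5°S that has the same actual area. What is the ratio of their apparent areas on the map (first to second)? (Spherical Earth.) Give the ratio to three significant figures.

3.16

For the equirectangular projection with φ₀ = 0 (plate carrée), h = 1 along meridians and k = sec φ along parallels.
Areal scale at 71.8°: h·k = 1.000 × 3.202 = 3.202.
Areal scale at 9.5°: h·k = 1.000 × 1.014 = 1.014.
Ratio = 3.202/1.014 ≈ 3.16.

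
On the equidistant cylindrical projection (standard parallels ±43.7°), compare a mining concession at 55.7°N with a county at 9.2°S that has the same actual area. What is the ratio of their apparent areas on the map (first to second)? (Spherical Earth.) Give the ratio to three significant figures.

1.75

With standard parallel φ₀ = 43.7°, the equirectangular projection gives x = Rλ cos φ₀, y = Rφ, so h = 1 and k = cos 43.7° / cos φ.
Areal scale at 55.7°: h·k = 1.000 × 1.283 = 1.283.
Areal scale at 9.2°: h·k = 1.000 × 0.7324 = 0.7324.
Ratio = 1.283/0.7324 ≈ 1.75.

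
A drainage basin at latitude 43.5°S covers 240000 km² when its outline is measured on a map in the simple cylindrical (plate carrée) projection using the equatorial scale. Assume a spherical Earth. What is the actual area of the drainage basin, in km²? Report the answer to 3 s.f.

174000 km²

In the plate carrée (x = Rλ, y = Rφ), meridians are true-scale (h = 1) and parallels are stretched by k = sec φ.
Areal scale = h·k = 1 × sec φ; at 43.5°, h = 1.000, k = 1.379, so h·k = 1.379.
True area = apparent / (areal scale) = 240000 / 1.379 ≈ 174000 km².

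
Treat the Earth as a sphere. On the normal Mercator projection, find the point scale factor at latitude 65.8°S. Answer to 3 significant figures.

2.44

Mercator is conformal, so the point scale is isotropic: h = k = sec φ = 1/cos φ.
k = 1/cos 65.8° = 1/0.4099 = 2.439.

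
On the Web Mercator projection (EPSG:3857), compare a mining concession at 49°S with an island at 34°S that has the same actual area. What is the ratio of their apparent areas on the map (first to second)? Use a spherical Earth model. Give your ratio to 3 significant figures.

1.60

Mercator is conformal with k = sec φ, so areal scale = k² = sec²φ.
At 49°: sec²(49°) = 1/0.6561² = 2.323.
At 34°: sec²(34°) = 1/0.8290² = 1.455.
Ratio = 2.323/1.455 = cos²(34°)/cos²(49°) ≈ 1.60.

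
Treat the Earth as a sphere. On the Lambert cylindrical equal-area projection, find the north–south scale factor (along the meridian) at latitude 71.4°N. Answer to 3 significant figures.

0.319

The Lambert cylindrical equal-area projection is the cylindrical equal-area projection with its standard parallel at the equator (φ₀ = 0). Cylindrical equal-area (φ₀ = 0°): h = cos φ / cos 0° along meridians, k = cos 0° / cos φ along parallels; h·k = 1.
h = cos 71.4° / cos 0° = 0.3190/1.000 = 0.3190.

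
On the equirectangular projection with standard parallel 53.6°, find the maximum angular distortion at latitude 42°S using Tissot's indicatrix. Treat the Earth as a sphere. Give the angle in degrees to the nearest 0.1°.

With standard parallel φ₀ = 53.6°, the equirectangular projection gives x = Rλ cos φ₀, y = Rφ, so h = 1 and k = cos 53.6° / cos φ.
At 42°: h = 1.000, k = 0.7985; principal scales a = 1.000, b = 0.7985.
sin(ω/2) = (a − b)/(a + b) = 0.2015/1.799 = 0.1120, so ω = 2 arcsin(0.1120) ≈ 12.9°.

12.9°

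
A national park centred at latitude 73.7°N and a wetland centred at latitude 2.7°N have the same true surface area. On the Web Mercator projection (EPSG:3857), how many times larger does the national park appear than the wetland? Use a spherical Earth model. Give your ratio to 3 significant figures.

12.7

Mercator is conformal with k = sec φ, so areal scale = k² = sec²φ.
At 73.7°: sec²(73.7°) = 1/0.2807² = 12.69.
At 2.7°: sec²(2.7°) = 1/0.9989² = 1.002.
Ratio = 12.69/1.002 = cos²(2.7°)/cos²(73.7°) ≈ 12.7.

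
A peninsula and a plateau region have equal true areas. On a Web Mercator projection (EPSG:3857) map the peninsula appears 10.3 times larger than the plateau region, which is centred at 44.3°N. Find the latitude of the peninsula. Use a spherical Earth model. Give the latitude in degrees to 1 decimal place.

For equal true areas on Mercator, apparent areas scale as sec²φ, so the ratio is cos²φ₂ / cos²φ₁.
cos²φ₂ / cos²φ₁ = 10.3  ⇒  cos φ₁ = cos 44.3° / √10.3 = 0.7157/3.209 = 0.2230.
φ₁ = arccos(0.2230) ≈ 77.1°.

77.1°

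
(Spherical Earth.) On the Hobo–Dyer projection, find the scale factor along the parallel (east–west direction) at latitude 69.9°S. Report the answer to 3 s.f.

The Hobo–Dyer projection is cylindrical equal-area with φ₀ = 37.5°. For cylindrical equal-area with standard parallel φ₀, h = cos φ / cos φ₀ and k = cos φ₀ / cos φ, so h·k = 1.
k = cos 37.5° / cos 69.9° = 0.7934/0.3437 = 2.309.

2.31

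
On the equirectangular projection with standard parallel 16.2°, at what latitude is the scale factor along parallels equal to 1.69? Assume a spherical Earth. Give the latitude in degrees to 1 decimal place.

55.4°

With standard parallel φ₀ = 16.2°, the equirectangular projection gives x = Rλ cos φ₀, y = Rφ, so h = 1 and k = cos 16.2° / cos φ.
k = cos φ₀ / cos φ = 1.69  ⇒  cos φ = cos 16.2° / 1.69 = 0.5682.
φ = arccos(0.5682) ≈ 55.4°.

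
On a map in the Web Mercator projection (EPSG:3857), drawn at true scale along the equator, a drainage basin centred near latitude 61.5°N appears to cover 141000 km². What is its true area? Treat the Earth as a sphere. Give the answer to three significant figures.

32100 km²

The Mercator projection is conformal; its linear scale factor is the same in every direction and equals sec φ = 1/cos φ.
Areal scale = k² = sec²φ = 1/cos²(61.5°) = 1/0.4772² = 4.392.
True area = apparent / (areal scale) = 141000 / 4.392 ≈ 32100 km².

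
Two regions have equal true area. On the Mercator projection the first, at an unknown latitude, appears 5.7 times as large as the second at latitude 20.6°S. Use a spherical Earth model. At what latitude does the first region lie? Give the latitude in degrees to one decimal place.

Mercator areal scale is sec²φ, so apparent-area ratio = sec²φ₁ / sec²φ₂ = cos²φ₂ / cos²φ₁.
cos²φ₂ / cos²φ₁ = 5.7  ⇒  cos φ₁ = cos 20.6° / √5.7 = 0.9361/2.387 = 0.3921.
φ₁ = arccos(0.3921) ≈ 66.9°.

66.9°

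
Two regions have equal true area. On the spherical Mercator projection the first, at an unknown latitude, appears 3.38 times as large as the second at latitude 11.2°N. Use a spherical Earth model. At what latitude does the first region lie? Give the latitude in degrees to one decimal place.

57.8°

For equal true areas on Mercator, apparent areas scale as sec²φ, so the ratio is cos²φ₂ / cos²φ₁.
cos²φ₂ / cos²φ₁ = 3.38  ⇒  cos φ₁ = cos 11.2° / √3.38 = 0.9810/1.838 = 0.5336.
φ₁ = arccos(0.5336) ≈ 57.8°.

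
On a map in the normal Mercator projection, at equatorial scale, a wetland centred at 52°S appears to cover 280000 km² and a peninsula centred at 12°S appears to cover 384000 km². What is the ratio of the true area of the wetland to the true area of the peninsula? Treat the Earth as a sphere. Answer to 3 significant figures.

On Mercator the areal scale is sec²φ, so true area = apparent × cos²φ.
True area of wetland: 280000 × cos²(52°) = 280000 × 0.3790 = 106100 km².
True area of peninsula: 384000 × cos²(12°) = 384000 × 0.9568 = 367400 km².
Ratio = 106100 / 367400 ≈ 0.289.

0.289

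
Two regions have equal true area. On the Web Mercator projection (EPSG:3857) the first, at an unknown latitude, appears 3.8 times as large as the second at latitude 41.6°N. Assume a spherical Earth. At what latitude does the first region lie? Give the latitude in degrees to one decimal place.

67.4°

Mercator areal scale is sec²φ, so apparent-area ratio = sec²φ₁ / sec²φ₂ = cos²φ₂ / cos²φ₁.
cos²φ₂ / cos²φ₁ = 3.8  ⇒  cos φ₁ = cos 41.6° / √3.8 = 0.7478/1.949 = 0.3836.
φ₁ = arccos(0.3836) ≈ 67.4°.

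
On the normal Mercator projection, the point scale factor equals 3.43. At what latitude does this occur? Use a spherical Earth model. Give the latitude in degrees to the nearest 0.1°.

73.0°

Mercator scale is k = sec φ = 1/cos φ.
1/cos φ = 3.43  ⇒  cos φ = 0.2915  ⇒  φ = arccos(0.2915) ≈ 73.0°.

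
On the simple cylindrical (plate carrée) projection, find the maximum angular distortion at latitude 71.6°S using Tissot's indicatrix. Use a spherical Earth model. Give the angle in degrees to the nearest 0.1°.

62.7°

For the equirectangular projection with φ₀ = 0 (plate carrée), h = 1 along meridians and k = sec φ along parallels.
At 71.6°: h = 1.000, k = 3.168; principal scales a = 3.168, b = 1.000.
sin(ω/2) = (a − b)/(a + b) = 2.168/4.168 = 0.5202, so ω = 2 arcsin(0.5202) ≈ 62.7°.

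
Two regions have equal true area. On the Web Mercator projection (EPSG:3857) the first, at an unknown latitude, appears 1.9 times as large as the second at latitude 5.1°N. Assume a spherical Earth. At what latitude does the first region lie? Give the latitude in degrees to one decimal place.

Mercator areal scale is sec²φ, so apparent-area ratio = sec²φ₁ / sec²φ₂ = cos²φ₂ / cos²φ₁.
cos²φ₂ / cos²φ₁ = 1.9  ⇒  cos φ₁ = cos 5.1° / √1.9 = 0.9960/1.378 = 0.7226.
φ₁ = arccos(0.7226) ≈ 43.7°.

43.7°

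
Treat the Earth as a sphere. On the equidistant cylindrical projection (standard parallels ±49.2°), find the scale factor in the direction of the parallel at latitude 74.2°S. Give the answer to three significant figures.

2.40

With standard parallel φ₀ = 49.2°, the equirectangular projection gives x = Rλ cos φ₀, y = Rφ, so h = 1 and k = cos 49.2° / cos φ.
k = cos 49.2° / cos 74.2° = 0.6534/0.2723 = 2.400.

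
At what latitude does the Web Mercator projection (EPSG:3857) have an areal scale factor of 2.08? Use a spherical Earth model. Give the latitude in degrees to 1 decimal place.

46.1°

Mercator areal scale is sec²φ.
sec²φ = 2.08  ⇒  cos²φ = 0.4808  ⇒  cos φ = 0.6934.
φ = arccos(0.6934) ≈ 46.1°.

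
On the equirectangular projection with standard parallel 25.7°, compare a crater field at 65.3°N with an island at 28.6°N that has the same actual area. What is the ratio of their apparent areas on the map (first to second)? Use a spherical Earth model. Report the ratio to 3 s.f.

2.10

With standard parallel φ₀ = 25.7°, the equirectangular projection gives x = Rλ cos φ₀, y = Rφ, so h = 1 and k = cos 25.7° / cos φ.
Areal scale at 65.3°: h·k = 1.000 × 2.156 = 2.156.
Areal scale at 28.6°: h·k = 1.000 × 1.026 = 1.026.
Ratio = 2.156/1.026 ≈ 2.10.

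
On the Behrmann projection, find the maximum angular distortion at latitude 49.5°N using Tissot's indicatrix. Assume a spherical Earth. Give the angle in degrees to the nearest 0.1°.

32.5°

The Behrmann projection is cylindrical equal-area with φ₀ = 30°. Cylindrical equal-area (φ₀ = 30°): h = cos φ / cos 30° along meridians, k = cos 30° / cos φ along parallels; h·k = 1.
At 49.5°: h = 0.7499, k = 1.333; principal scales a = 1.333, b = 0.7499.
sin(ω/2) = (a − b)/(a + b) = 0.5836/2.083 = 0.2801, so ω = 2 arcsin(0.2801) ≈ 32.5°.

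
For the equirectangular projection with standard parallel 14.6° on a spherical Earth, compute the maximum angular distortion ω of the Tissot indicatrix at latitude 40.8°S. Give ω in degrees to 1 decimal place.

14.0°

With standard parallel φ₀ = 14.6°, the equirectangular projection gives x = Rλ cos φ₀, y = Rφ, so h = 1 and k = cos 14.6° / cos φ.
At 40.8°: h = 1.000, k = 1.278; principal scales a = 1.278, b = 1.000.
sin(ω/2) = (a − b)/(a + b) = 0.2784/2.278 = 0.1222, so ω = 2 arcsin(0.1222) ≈ 14.0°.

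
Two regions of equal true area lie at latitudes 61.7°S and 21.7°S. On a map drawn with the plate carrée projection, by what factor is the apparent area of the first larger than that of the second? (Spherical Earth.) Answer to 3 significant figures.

For the equirectangular projection with φ₀ = 0 (plate carrée), h = 1 along meridians and k = sec φ along parallels.
Areal scale at 61.7°: h·k = 1.000 × 2.109 = 2.109.
Areal scale at 21.7°: h·k = 1.000 × 1.076 = 1.076.
Ratio = 2.109/1.076 ≈ 1.96.

1.96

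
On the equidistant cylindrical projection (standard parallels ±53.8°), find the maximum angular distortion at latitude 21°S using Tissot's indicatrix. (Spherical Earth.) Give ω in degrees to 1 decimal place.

With standard parallel φ₀ = 53.8°, the equirectangular projection gives x = Rλ cos φ₀, y = Rφ, so h = 1 and k = cos 53.8° / cos φ.
At 21°: h = 1.000, k = 0.6326; principal scales a = 1.000, b = 0.6326.
sin(ω/2) = (a − b)/(a + b) = 0.3674/1.633 = 0.2250, so ω = 2 arcsin(0.2250) ≈ 26.0°.

26.0°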